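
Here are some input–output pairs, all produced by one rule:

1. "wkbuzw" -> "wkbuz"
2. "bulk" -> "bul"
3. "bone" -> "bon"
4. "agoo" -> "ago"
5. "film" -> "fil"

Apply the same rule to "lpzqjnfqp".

lpzqjnfq

The pattern: delete the last character.
On "lpzqjnfqp" that produces "lpzqjnfq".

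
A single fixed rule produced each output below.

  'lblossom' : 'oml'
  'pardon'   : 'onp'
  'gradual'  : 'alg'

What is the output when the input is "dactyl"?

yld

Rule — move the last 2 characters to the front (rotate right by 2), then keep only the first 3 characters.
For "dactyl", step one produces "yldact"; step two turns that into "yld".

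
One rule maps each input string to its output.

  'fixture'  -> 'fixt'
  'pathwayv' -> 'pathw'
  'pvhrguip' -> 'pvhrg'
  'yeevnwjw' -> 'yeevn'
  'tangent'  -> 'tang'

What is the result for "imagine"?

imag

What's happening: delete the last 3 characters.
On "imagine" that produces "imag".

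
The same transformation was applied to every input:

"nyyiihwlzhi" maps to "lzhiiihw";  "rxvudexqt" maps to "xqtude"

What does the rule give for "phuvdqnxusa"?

What's happening: delete the first 3 characters, then swap the front and back halves of the string.
For "phuvdqnxusa", step one produces "vdqnxusa"; step two turns that into "xusavdqn".

xusavdqn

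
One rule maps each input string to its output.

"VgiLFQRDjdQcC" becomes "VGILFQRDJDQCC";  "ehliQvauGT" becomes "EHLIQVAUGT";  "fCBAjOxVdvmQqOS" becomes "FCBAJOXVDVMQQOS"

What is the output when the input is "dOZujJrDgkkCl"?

DOZUJJRDGKKCL

The pattern: convert every letter to uppercase.
"dOZujJrDgkkCl" → "DOZUJJRDGKKCL".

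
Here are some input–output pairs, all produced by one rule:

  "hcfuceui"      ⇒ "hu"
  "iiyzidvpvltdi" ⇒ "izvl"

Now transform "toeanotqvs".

What's happening: keep one character in every 3, starting at position 1 (positions 1st, 4th, 7th, ...), then delete the last character.
Working it through for "toeanotqvs": intermediate "tats", final "tat".

tat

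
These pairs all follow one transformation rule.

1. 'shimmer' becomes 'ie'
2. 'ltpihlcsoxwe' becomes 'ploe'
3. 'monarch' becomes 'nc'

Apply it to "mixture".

What's happening: keep one character in every 3, starting at position 3 (positions 3rd, 6th, 9th, ...).
So "mixture" becomes "xr".

xr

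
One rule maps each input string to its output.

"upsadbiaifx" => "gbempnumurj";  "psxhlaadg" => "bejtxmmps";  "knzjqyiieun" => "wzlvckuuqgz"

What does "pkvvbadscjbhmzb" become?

The transformation: shift every letter 12 places forward in the alphabet (wrapping around).
For "pkvvbadscjbhmzb" the result is "bwhhnmpeovntyln".

bwhhnmpeovntyln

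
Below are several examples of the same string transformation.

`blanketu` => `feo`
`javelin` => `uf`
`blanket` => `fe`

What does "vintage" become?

cu

Looking at the pairs, the operation is to keep one character in every 3, starting at position 2 (positions 2nd, 5th, 8th, ...), then shift every letter 6 places backward in the alphabet (wrapping around).
Starting from "vintage": after the first operation, "ia"; after the second, "cu".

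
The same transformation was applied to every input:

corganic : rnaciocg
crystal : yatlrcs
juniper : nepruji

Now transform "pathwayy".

Each output is the input with this applied: swap each adjacent pair of characters (1↔2, 3↔4, ...), then move the first 3 characters to the end (rotate left by 3).
For "pathwayy", step one produces "aphtawyy"; step two turns that into "tawyyaph".

tawyyaph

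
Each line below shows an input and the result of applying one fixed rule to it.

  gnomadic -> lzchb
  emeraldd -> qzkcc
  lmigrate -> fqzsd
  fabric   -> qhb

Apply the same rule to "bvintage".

Rule — shift every letter 1 place backward in the alphabet (wrapping around), then delete the first 3 characters.
On "bvintage" that produces "mszfd".

mszfd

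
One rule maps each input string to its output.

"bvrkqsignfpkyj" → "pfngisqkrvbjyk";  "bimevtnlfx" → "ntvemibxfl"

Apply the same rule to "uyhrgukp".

grhyupku

The transformation: move the last 3 characters to the front (rotate right by 3), then reverse the string.
"uyhrgukp" → "ukpuyhrg" → "grhyupku".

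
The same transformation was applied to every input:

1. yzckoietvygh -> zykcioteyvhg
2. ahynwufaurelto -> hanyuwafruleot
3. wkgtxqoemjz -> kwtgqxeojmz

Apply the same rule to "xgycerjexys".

The transformation: swap each adjacent pair of characters (1↔2, 3↔4, ...).
"xgycerjexys" → "gxcyreejyxs".

gxcyreejyxs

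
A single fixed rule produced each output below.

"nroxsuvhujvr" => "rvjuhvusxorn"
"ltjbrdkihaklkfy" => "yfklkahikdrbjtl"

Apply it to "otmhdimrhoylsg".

gslyohrmidhmto

The rule is to reverse the string.
"otmhdimrhoylsg" → "gslyohrmidhmto".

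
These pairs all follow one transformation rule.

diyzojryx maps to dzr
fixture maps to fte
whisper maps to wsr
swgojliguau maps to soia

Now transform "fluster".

The rule is to keep one character in every 3, starting at position 1 (positions 1st, 4th, 7th, ...).
Applying that to "fluster" gives "fsr".

fsr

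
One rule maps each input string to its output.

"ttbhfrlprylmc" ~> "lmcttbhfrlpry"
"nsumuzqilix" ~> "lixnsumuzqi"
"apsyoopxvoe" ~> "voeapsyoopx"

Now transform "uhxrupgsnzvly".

The pattern: move the last 3 characters to the front (rotate right by 3).
So "uhxrupgsnzvly" becomes "vlyuhxrupgsnz".

vlyuhxrupgsnz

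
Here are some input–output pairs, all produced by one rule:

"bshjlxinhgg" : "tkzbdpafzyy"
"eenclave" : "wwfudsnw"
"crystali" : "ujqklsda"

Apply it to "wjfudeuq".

Rule — shift every letter 8 places backward in the alphabet (wrapping around).
"wjfudeuq" → "obxmvwmi".

obxmvwmi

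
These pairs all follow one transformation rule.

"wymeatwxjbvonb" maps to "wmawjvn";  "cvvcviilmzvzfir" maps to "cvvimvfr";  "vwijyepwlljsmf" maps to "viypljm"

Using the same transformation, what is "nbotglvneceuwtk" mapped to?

nogveewk

In each case the input is transformed by: keep every other character starting from the first (positions 1st, 3rd, 5th, ...).
So "nbotglvneceuwtk" becomes "nogveewk".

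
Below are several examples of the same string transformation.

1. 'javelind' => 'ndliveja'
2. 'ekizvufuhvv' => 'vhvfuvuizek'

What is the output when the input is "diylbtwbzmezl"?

lezzmwbbtyldi

The rule is to swap each adjacent pair of characters (1↔2, 3↔4, ...), then reverse the string.
On "diylbtwbzmezl": the first step gives "idlytbbwmzzel", and the second then gives "lezzmwbbtyldi".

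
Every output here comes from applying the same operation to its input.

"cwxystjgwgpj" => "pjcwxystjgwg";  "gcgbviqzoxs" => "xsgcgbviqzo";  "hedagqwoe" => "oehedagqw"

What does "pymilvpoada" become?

dapymilvpoa

Looking at the pairs, the operation is to move the last 2 characters to the front (rotate right by 2).
Doing the same to "pymilvpoada": "dapymilvpoa".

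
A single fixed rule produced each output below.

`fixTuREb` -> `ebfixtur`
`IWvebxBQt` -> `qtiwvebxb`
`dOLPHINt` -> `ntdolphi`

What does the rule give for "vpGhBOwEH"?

Looking at the pairs, the operation is to move the last 2 characters to the front (rotate right by 2), then convert every letter to lowercase.
"vpGhBOwEH" → "EHvpGhBOw" → "ehvpghbow".
(Check on "dOLPHINt": → "NtdOLPHI" → "ntdolphi" ✓)

ehvpghbow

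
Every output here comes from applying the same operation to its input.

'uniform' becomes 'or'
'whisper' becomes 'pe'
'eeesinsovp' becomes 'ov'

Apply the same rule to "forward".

ar

The rule is to move the last 3 characters to the front (rotate right by 3), then keep only the first 2 characters.
Doing the same to "forward": "ar".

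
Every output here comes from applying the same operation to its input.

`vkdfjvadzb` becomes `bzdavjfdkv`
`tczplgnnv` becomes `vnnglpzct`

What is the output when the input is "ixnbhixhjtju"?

Rule — reverse the string.
"ixnbhixhjtju" → "ujtjhxihbnxi".

ujtjhxihbnxi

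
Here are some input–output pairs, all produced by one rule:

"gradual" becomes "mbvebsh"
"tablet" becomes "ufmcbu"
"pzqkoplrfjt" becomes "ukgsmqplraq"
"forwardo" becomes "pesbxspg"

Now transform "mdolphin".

Looking at the pairs, the operation is to shift every letter 1 place forward in the alphabet (wrapping around), then reverse the string.
Applying that to "mdolphin" gives "ojiqmpen".

ojiqmpen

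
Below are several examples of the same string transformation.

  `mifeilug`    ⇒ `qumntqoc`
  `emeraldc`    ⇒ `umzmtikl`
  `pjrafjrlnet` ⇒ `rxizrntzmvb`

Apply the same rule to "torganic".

What's happening: shift every letter 8 places forward in the alphabet (wrapping around), then swap each adjacent pair of characters (1↔2, 3↔4, ...).
On "torganic": the first step gives "bwzoivqk", and the second then gives "wbozvikq".
(Check on "emeraldc": → "mumzitlk" → "umzmtikl" ✓)

wbozvikq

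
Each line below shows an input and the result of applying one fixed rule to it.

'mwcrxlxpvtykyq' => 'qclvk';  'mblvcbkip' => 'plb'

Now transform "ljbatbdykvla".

In each case the input is transformed by: move the last character to the front, then keep one character in every 3, starting at position 1 (positions 1st, 4th, 7th, ...).
Starting from "ljbatbdykvla": after the first operation, "aljbatbdykvl"; after the second, "abbk".

abbk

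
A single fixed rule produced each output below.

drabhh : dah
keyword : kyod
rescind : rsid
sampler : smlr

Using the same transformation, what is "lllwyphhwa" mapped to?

llyhw

In each case the input is transformed by: keep every other character starting from the first (positions 1st, 3rd, 5th, ...).
For "lllwyphhwa" the result is "llyhw".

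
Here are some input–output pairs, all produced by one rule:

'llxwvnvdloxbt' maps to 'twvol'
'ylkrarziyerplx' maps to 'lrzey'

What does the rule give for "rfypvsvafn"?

npvr

In each case the input is transformed by: keep one character in every 3, starting at position 1 (positions 1st, 4th, 7th, ...), then swap the first and last characters.
Working it through for "rfypvsvafn": intermediate "rpvn", final "npvr".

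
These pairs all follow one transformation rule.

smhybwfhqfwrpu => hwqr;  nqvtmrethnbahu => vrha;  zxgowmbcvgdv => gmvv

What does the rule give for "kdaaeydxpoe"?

The pattern: keep one character in every 3, starting at position 3 (positions 3rd, 6th, 9th, ...).
Doing the same to "kdaaeydxpoe": "ayp".

ayp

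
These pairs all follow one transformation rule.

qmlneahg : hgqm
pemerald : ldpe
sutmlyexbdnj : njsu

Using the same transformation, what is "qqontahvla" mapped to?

In each case the input is transformed by: move the first 2 characters to the end (rotate left by 2), then keep only the last 4 characters.
Working it through for "qqontahvla": intermediate "ontahvlaqq", final "laqq".

laqq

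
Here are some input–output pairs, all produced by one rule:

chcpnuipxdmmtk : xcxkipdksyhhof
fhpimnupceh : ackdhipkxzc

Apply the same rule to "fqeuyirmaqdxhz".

The rule is to shift every letter 5 places backward in the alphabet (wrapping around).
So "fqeuyirmaqdxhz" becomes "alzptdmhvlyscu".

alzptdmhvlyscu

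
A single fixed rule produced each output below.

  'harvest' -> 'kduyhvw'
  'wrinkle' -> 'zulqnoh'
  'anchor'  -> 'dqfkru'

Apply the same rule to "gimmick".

Rule — shift every letter 3 places forward in the alphabet (wrapping around).
Doing the same to "gimmick": "jlpplfn".

jlpplfn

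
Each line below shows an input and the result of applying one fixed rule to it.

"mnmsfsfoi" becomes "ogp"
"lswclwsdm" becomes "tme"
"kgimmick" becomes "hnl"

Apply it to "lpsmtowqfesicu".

qurtv

The pattern: shift every letter 1 place forward in the alphabet (wrapping around), then keep one character in every 3, starting at position 2 (positions 2nd, 5th, 8th, ...).
Applying both steps to "lpsmtowqfesicu": "mqtnupxrgftjdv", then "qurtv".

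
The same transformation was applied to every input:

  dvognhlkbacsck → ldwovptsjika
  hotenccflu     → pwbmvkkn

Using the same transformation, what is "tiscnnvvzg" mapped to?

The rule is to shift every letter 8 places forward in the alphabet (wrapping around), then delete the last 2 characters.
On "tiscnnvvzg": the first step gives "bqakvvddho", and the second then gives "bqakvvdd".

bqakvvdd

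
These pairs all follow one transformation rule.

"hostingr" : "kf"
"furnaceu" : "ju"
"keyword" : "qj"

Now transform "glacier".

sw

The rule is to keep one character in every 3, starting at position 3 (positions 3rd, 6th, 9th, ...), then shift every letter 8 places backward in the alphabet (wrapping around).
Applying both steps to "glacier": "ae", then "sw".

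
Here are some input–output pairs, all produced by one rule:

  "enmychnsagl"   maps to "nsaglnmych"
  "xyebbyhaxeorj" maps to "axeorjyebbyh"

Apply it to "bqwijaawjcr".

awjcrqwija

Looking at the pairs, the operation is to delete the first character, then swap the front and back halves of the string.
Starting from "bqwijaawjcr": after the first operation, "qwijaawjcr"; after the second, "awjcrqwija".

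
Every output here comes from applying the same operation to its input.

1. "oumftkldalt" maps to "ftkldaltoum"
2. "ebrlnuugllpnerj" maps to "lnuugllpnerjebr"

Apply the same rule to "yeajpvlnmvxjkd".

Each output is the input with this applied: move the first 3 characters to the end (rotate left by 3).
On "yeajpvlnmvxjkd" that produces "jpvlnmvxjkdyea".

jpvlnmvxjkdyea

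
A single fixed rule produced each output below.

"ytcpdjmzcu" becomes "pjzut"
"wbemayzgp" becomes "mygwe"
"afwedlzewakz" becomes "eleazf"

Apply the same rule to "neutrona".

toae

The rule is to move the first 3 characters to the end (rotate left by 3), then keep every other character starting from the first (positions 1st, 3rd, 5th, ...).
Working it through for "neutrona": intermediate "tronaneu", final "toae".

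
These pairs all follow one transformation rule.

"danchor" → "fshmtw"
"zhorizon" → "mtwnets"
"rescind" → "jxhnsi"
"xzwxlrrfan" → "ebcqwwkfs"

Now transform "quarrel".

What's happening: delete the first character, then shift every letter 5 places forward in the alphabet (wrapping around).
On "quarrel": the first step gives "uarrel", and the second then gives "zfwwjq".

zfwwjq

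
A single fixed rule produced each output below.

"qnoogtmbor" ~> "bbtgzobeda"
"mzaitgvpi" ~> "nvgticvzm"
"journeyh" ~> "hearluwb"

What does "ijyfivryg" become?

Rule — shift every letter 13 places forward in the alphabet (wrapping around) — i.e. ROT13, then move the first 2 characters to the end (rotate left by 2).
So "ijyfivryg" becomes "lsvieltvw".

lsvieltvw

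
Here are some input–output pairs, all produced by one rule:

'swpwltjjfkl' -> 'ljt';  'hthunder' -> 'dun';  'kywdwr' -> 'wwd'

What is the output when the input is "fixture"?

In each case the input is transformed by: take characters alternately from the front and the back (1st, last, 2nd, 2nd-last, ...), then keep only the last 3 characters.
Applying both steps to "fixture": "feirxut", then "xut".

xut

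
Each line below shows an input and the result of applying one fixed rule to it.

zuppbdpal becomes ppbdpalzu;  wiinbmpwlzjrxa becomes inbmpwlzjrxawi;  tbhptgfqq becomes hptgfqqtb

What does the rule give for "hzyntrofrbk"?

yntrofrbkhz

In each case the input is transformed by: move the first 2 characters to the end (rotate left by 2).
On "hzyntrofrbk" that produces "yntrofrbkhz".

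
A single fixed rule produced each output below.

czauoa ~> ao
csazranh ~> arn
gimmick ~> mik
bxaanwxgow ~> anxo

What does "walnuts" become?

Rule — keep every other character starting from the first (positions 1st, 3rd, 5th, ...), then delete the first character.
On "walnuts": the first step gives "wlus", and the second then gives "lus".

lus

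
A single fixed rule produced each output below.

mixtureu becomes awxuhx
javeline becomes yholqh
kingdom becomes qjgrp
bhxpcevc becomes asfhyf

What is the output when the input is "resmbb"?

Looking at the pairs, the operation is to delete the first 2 characters, then shift every letter 3 places forward in the alphabet (wrapping around).
On "resmbb": the first step gives "smbb", and the second then gives "vpee".

vpee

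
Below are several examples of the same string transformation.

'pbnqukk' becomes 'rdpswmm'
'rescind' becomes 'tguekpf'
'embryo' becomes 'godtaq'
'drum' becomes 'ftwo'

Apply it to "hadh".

Rule — shift every letter 2 places forward in the alphabet (wrapping around).
"hadh" → "jcfj".

jcfj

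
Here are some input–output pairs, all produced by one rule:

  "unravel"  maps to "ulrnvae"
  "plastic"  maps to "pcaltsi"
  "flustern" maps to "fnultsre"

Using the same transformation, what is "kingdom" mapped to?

Looking at the pairs, the operation is to move the last character to the front, then swap each adjacent pair of characters (1↔2, 3↔4, ...).
Applying both steps to "kingdom": "mkingdo", then "kmnidgo".

kmnidgo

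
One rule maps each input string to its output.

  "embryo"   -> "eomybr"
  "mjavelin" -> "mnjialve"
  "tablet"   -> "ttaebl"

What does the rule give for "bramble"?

The transformation: take characters alternately from the front and the back (1st, last, 2nd, 2nd-last, ...).
On "bramble" that produces "berlabm".

berlabm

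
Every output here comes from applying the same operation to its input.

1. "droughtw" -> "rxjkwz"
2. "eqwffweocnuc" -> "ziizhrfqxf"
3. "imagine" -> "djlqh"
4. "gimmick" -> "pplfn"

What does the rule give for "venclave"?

qfodyh

The rule is to delete the first 2 characters, then shift every letter 3 places forward in the alphabet (wrapping around).
Starting from "venclave": after the first operation, "nclave"; after the second, "qfodyh".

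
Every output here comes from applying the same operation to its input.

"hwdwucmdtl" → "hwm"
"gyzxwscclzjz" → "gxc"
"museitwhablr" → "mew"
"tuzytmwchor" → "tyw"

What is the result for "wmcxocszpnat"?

wxs

The rule is to delete the last 3 characters, then keep one character in every 3, starting at position 1 (positions 1st, 4th, 7th, ...).
Working it through for "wmcxocszpnat": intermediate "wmcxocszp", final "wxs".
(Check on "tuzytmwchor": → "tuzytmwc" → "tyw" ✓)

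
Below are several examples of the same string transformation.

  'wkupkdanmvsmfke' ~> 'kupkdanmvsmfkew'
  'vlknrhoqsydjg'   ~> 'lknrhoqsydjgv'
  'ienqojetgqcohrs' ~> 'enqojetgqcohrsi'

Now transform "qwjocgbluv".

The transformation: move the first character to the end.
For "qwjocgbluv" the result is "wjocgbluvq".

wjocgbluvq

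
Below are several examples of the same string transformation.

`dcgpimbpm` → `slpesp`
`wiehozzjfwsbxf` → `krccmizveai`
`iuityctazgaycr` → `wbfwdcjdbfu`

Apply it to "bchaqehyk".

dthkbn

What's happening: shift every letter 3 places forward in the alphabet (wrapping around), then delete the first 3 characters.
Working it through for "bchaqehyk": intermediate "efkdthkbn", final "dthkbn".
(Check on "iuityctazgaycr": → "lxlwbfwdcjdbfu" → "wbfwdcjdbfu" ✓)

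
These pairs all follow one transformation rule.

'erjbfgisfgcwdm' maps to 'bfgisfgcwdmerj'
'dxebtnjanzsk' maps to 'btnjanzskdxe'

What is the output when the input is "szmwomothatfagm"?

Each output is the input with this applied: move the first 3 characters to the end (rotate left by 3).
So "szmwomothatfagm" becomes "womothatfagmszm".

womothatfagmszm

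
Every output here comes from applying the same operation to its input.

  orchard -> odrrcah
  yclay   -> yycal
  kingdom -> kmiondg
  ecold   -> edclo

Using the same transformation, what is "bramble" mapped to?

What's happening: take characters alternately from the front and the back (1st, last, 2nd, 2nd-last, ...).
Applying that to "bramble" gives "berlabm".

berlabm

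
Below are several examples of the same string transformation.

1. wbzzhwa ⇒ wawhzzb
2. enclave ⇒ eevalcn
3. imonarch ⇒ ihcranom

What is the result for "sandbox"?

sxobdna

Looking at the pairs, the operation is to reverse the string, then move the last character to the front.
For "sandbox" the result is "sxobdna".
(Check on "imonarch": → "hcranomi" → "ihcranom" ✓)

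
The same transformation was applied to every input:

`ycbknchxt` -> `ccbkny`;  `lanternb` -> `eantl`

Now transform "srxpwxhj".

wrxps

The transformation: delete the last 3 characters, then swap the first and last characters.
Starting from "srxpwxhj": after the first operation, "srxpw"; after the second, "wrxps".
(Check on "lanternb": → "lante" → "eantl" ✓)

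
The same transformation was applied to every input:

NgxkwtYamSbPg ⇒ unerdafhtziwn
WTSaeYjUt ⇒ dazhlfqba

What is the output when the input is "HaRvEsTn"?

ohyclzau

The transformation: shift every letter 7 places forward in the alphabet (wrapping around), then convert every letter to lowercase.
Working it through for "HaRvEsTn": intermediate "OhYcLzAu", final "ohyclzau".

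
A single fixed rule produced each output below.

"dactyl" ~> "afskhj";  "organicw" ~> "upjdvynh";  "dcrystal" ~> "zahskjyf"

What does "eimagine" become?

Looking at the pairs, the operation is to swap the front and back halves of the string, then shift every letter 7 places forward in the alphabet (wrapping around).
Applying both steps to "eimagine": "gineeima", then "npullpth".
(Check on "dcrystal": → "staldcry" → "zahskjyf" ✓)

npullpth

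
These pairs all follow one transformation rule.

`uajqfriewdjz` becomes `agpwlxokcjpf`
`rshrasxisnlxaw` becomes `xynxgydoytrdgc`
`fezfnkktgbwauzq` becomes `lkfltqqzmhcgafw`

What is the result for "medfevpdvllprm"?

Each output is the input with this applied: shift every letter 6 places forward in the alphabet (wrapping around).
"medfevpdvllprm" → "skjlkbvjbrrvxs".

skjlkbvjbrrvxs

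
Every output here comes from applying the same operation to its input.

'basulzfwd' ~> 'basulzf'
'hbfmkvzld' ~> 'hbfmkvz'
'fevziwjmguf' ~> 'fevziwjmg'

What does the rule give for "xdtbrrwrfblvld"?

Each output is the input with this applied: delete the last 2 characters.
For "xdtbrrwrfblvld" the result is "xdtbrrwrfblv".

xdtbrrwrfblv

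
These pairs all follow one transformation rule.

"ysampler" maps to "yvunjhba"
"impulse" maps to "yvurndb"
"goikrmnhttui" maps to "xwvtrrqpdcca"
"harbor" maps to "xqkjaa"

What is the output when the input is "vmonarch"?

The rule is to shift every letter 9 places forward in the alphabet (wrapping around), then sort the characters into reverse alphabetical order.
Starting from "vmonarch": after the first operation, "evxwjalq"; after the second, "xwvqljea".

xwvqljea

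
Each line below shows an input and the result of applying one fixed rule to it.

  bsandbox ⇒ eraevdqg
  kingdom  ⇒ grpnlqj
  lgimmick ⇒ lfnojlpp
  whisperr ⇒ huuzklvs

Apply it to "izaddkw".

gnzlcdg

Each output is the input with this applied: shift every letter 3 places forward in the alphabet (wrapping around), then move the last 3 characters to the front (rotate right by 3).
Applying both steps to "izaddkw": "lcdggnz", then "gnzlcdg".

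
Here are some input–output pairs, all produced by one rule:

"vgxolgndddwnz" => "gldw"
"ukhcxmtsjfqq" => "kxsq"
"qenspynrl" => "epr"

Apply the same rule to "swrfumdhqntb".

wuht

What's happening: keep one character in every 3, starting at position 2 (positions 2nd, 5th, 8th, ...).
Doing the same to "swrfumdhqntb": "wuht".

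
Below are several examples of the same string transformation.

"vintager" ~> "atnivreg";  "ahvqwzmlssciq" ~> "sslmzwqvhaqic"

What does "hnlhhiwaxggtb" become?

gxawihhlnhbtg

What's happening: reverse the string, then move the first 3 characters to the end (rotate left by 3).
"hnlhhiwaxggtb" → "btggxawihhlnh" → "gxawihhlnhbtg".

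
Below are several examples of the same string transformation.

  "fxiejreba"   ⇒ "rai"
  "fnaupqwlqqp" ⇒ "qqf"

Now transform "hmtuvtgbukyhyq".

What's happening: move the first 3 characters to the end (rotate left by 3), then keep one character in every 3, starting at position 3 (positions 3rd, 6th, 9th, ...).
Starting from "hmtuvtgbukyhyq": after the first operation, "uvtgbukyhyqhmt"; after the second, "tuhh".

tuhh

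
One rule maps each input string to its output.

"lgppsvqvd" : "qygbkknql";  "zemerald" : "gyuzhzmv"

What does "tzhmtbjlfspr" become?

The transformation: move the last 2 characters to the front (rotate right by 2), then shift every letter 5 places backward in the alphabet (wrapping around).
Working it through for "tzhmtbjlfspr": intermediate "prtzhmtbjlfs", final "kmouchowegan".
(Check on "zemerald": → "ldzemera" → "gyuzhzmv" ✓)

kmouchowegan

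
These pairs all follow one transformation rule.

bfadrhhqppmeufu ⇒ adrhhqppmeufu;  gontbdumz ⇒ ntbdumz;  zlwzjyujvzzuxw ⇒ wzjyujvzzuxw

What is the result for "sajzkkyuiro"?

jzkkyuiro

Rule — delete the first 2 characters.
On "sajzkkyuiro" that produces "jzkkyuiro".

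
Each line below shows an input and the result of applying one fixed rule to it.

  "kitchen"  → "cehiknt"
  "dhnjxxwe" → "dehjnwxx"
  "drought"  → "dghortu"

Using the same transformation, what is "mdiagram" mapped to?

aadgimmr

What's happening: sort the characters into alphabetical order.
So "mdiagram" becomes "aadgimmr".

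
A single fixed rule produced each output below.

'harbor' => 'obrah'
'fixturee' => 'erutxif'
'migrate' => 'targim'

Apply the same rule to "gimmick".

cimmig

The pattern: delete the last character, then reverse the string.
Working it through for "gimmick": intermediate "gimmic", final "cimmig".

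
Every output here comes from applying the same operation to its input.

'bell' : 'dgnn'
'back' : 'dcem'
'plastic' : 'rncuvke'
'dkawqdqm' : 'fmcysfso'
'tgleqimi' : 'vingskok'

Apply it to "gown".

iqyp

Rule — shift every letter 2 places forward in the alphabet (wrapping around).
For "gown" the result is "iqyp".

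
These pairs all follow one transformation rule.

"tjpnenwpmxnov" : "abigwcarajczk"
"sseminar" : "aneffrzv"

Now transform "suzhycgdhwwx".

jjkfhmulptqu

Each output is the input with this applied: shift every letter 13 places forward in the alphabet (wrapping around) — i.e. ROT13, then move the last 3 characters to the front (rotate right by 3).
"suzhycgdhwwx" → "fhmulptqujjk" → "jjkfhmulptqu".
(Check on "sseminar": → "ffrzvane" → "aneffrzv" ✓)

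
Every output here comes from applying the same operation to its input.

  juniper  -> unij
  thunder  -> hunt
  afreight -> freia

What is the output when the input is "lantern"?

Looking at the pairs, the operation is to delete the last 3 characters, then move the first character to the end.
For "lantern", step one produces "lant"; step two turns that into "antl".

antl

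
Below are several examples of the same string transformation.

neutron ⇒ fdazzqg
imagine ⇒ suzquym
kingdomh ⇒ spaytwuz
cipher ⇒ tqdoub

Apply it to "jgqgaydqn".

Each output is the input with this applied: shift every letter 12 places forward in the alphabet (wrapping around), then move the first 3 characters to the end (rotate left by 3).
"jgqgaydqn" → "vscsmkpcz" → "smkpczvsc".
(Check on "imagine": → "uymsuzq" → "suzquym" ✓)

smkpczvsc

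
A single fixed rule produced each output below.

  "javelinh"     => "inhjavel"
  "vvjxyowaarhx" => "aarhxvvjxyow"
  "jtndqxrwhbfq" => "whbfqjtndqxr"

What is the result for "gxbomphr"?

phrgxbom

Each output is the input with this applied: move the first character to the end, then swap the front and back halves of the string.
Applying both steps to "gxbomphr": "xbomphrg", then "phrgxbom".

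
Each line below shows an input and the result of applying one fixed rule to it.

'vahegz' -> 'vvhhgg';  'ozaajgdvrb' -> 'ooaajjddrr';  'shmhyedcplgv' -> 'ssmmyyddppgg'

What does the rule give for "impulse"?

iippllee

The transformation: keep every other character starting from the first (positions 1st, 3rd, 5th, ...), then double every character.
Working it through for "impulse": intermediate "iple", final "iippllee".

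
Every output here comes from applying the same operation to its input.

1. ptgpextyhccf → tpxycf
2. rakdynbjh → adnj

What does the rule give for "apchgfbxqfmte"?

phfxft

The transformation: keep every other character starting from the second (positions 2nd, 4th, 6th, ...).
For "apchgfbxqfmte" the result is "phfxft".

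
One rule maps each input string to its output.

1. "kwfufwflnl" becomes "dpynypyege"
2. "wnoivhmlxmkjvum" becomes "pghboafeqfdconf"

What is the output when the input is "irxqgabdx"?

bkqjztuwq

In each case the input is transformed by: shift every letter 7 places backward in the alphabet (wrapping around).
So "irxqgabdx" becomes "bkqjztuwq".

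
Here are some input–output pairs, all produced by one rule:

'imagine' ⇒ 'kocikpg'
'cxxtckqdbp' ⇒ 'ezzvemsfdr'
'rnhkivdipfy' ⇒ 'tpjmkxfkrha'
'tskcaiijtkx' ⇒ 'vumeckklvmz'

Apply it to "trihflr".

vtkjhnt

The rule is to shift every letter 2 places forward in the alphabet (wrapping around).
On "trihflr" that produces "vtkjhnt".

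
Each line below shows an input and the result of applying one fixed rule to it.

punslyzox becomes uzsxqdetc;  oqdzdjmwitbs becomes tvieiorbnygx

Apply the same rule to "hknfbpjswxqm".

The transformation: shift every letter 5 places forward in the alphabet (wrapping around).
So "hknfbpjswxqm" becomes "mpskguoxbcvr".

mpskguoxbcvr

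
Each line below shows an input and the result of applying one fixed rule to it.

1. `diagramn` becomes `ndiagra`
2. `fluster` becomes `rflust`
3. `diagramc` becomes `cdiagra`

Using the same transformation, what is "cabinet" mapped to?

tcabin

The transformation: move the last 2 characters to the front (rotate right by 2), then delete the first character.
"cabinet" → "etcabin" → "tcabin".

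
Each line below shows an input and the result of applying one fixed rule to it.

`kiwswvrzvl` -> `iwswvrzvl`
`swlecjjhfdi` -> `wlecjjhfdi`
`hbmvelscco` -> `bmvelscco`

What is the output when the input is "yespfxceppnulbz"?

espfxceppnulbz

Rule — delete the first character.
So "yespfxceppnulbz" becomes "espfxceppnulbz".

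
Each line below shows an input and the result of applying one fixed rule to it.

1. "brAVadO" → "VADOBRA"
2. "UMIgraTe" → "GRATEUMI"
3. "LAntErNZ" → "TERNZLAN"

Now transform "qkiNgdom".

NGDOMQKI

The pattern: move the first 3 characters to the end (rotate left by 3), then convert every letter to uppercase.
Applying both steps to "qkiNgdom": "Ngdomqki", then "NGDOMQKI".
(Check on "LAntErNZ": → "tErNZLAn" → "TERNZLAN" ✓)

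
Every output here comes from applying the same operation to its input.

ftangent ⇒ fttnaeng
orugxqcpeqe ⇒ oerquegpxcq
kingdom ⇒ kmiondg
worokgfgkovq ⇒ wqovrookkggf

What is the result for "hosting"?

hgonsit

Each output is the input with this applied: take characters alternately from the front and the back (1st, last, 2nd, 2nd-last, ...).
Doing the same to "hosting": "hgonsit".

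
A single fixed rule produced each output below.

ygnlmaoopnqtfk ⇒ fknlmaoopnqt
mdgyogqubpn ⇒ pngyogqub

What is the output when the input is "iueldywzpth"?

What's happening: delete the first 2 characters, then move the last 2 characters to the front (rotate right by 2).
Starting from "iueldywzpth": after the first operation, "eldywzpth"; after the second, "theldywzp".

theldywzp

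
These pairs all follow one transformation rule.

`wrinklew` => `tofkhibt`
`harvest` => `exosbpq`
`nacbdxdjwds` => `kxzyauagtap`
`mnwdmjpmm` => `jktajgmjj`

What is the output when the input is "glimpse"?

difjmpb

The pattern: shift every letter 3 places backward in the alphabet (wrapping around).
For "glimpse" the result is "difjmpb".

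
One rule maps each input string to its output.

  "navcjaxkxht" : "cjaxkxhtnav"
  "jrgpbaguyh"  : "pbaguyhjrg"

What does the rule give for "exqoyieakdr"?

In each case the input is transformed by: move the first 3 characters to the end (rotate left by 3).
So "exqoyieakdr" becomes "oyieakdrexq".

oyieakdrexq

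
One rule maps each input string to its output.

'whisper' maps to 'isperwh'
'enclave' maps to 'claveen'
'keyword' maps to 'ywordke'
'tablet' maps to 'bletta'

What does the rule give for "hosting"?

stingho

The transformation: move the first 2 characters to the end (rotate left by 2).
Applying that to "hosting" gives "stingho".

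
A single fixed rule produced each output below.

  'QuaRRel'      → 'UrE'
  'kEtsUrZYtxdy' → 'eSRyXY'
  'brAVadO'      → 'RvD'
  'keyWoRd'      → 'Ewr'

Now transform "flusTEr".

Rule — keep every other character starting from the second (positions 2nd, 4th, 6th, ...), then flip the case of every letter.
Starting from "flusTEr": after the first operation, "lsE"; after the second, "LSe".

LSe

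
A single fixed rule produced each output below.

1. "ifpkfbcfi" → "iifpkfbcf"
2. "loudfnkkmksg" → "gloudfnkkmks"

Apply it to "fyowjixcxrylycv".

vfyowjixcxrylyc

The rule is to move the last character to the front.
Applying that to "fyowjixcxrylycv" gives "vfyowjixcxrylyc".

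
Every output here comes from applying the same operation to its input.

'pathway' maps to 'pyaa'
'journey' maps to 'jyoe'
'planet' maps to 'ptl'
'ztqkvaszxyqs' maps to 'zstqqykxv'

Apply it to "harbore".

hear

The transformation: take characters alternately from the front and the back (1st, last, 2nd, 2nd-last, ...), then delete the last 3 characters.
For "harbore", step one produces "hearrob"; step two turns that into "hear".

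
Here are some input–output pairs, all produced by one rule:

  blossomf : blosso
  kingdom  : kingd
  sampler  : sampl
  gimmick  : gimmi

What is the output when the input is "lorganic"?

lorgan

The transformation: delete the last 2 characters.
On "lorganic" that produces "lorgan".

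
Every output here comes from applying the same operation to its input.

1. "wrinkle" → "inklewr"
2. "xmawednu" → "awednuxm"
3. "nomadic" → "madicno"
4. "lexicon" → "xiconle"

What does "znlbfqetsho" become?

lbfqetshozn

The pattern: move the first 2 characters to the end (rotate left by 2).
Doing the same to "znlbfqetsho": "lbfqetshozn".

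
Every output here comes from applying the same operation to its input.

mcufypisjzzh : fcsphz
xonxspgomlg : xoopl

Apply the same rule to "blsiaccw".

Each output is the input with this applied: keep every other character starting from the second (positions 2nd, 4th, 6th, ...), then swap each adjacent pair of characters (1↔2, 3↔4, ...).
Applying both steps to "blsiaccw": "licw", then "ilwc".

ilwc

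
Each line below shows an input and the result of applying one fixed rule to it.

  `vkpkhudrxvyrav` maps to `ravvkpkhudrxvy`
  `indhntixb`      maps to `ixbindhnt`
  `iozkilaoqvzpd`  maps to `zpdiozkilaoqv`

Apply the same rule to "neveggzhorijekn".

eknneveggzhorij

Looking at the pairs, the operation is to move the last 3 characters to the front (rotate right by 3).
On "neveggzhorijekn" that produces "eknneveggzhorij".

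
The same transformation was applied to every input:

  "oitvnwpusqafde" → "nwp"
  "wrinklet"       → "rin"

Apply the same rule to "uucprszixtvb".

prs

Rule — swap the front and back halves of the string, then keep only the last 3 characters.
Applying both steps to "uucprszixtvb": "zixtvbuucprs", then "prs".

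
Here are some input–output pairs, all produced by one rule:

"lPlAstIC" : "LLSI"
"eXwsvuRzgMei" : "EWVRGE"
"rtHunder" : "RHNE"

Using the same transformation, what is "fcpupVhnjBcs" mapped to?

FPPHJC

Each output is the input with this applied: keep every other character starting from the first (positions 1st, 3rd, 5th, ...), then convert every letter to uppercase.
Applying both steps to "fcpupVhnjBcs": "fpphjc", then "FPPHJC".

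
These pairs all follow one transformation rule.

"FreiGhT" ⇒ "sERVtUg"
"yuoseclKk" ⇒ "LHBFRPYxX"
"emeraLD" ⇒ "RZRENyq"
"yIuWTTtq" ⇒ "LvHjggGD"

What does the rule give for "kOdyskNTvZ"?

XbQLFXagIm

The transformation: flip the case of every letter, then shift every letter 13 places forward in the alphabet (wrapping around) — i.e. ROT13.
Applying that to "kOdyskNTvZ" gives "XbQLFXagIm".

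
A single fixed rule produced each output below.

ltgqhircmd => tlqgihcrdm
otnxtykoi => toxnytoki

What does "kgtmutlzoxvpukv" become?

The transformation: swap each adjacent pair of characters (1↔2, 3↔4, ...).
On "kgtmutlzoxvpukv" that produces "gkmttuzlxopvkuv".

gkmttuzlxopvkuv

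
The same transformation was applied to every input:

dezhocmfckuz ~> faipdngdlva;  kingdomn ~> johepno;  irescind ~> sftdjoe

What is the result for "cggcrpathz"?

hhdsqbuia

The rule is to delete the first character, then shift every letter 1 place forward in the alphabet (wrapping around).
Applying both steps to "cggcrpathz": "ggcrpathz", then "hhdsqbuia".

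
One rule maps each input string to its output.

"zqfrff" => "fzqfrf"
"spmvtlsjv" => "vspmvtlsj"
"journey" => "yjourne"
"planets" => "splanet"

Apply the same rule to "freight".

The rule is to move the last character to the front.
Applying that to "freight" gives "tfreigh".

tfreigh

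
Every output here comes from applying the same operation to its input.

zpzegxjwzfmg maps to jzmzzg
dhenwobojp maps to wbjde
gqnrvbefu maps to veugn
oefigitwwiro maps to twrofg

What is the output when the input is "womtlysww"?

The transformation: keep every other character starting from the first (positions 1st, 3rd, 5th, ...), then move the last 3 characters to the front (rotate right by 3).
On "womtlysww": the first step gives "wmlsw", and the second then gives "lswwm".

lswwm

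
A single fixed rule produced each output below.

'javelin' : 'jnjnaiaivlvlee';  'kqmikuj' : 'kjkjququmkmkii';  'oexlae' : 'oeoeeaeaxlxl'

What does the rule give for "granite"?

gegertrtaiainn

Each output is the input with this applied: double every character, then take characters alternately from the front and the back (1st, last, 2nd, 2nd-last, ...).
For "granite", step one produces "ggrraanniittee"; step two turns that into "gegertrtaiainn".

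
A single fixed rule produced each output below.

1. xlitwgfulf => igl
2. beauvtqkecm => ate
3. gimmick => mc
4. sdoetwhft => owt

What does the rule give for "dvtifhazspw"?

Looking at the pairs, the operation is to keep one character in every 3, starting at position 3 (positions 3rd, 6th, 9th, ...).
So "dvtifhazspw" becomes "ths".

ths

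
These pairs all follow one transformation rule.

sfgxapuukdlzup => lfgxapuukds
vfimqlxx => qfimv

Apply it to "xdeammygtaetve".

edeammygtax

The pattern: delete the last 3 characters, then swap the first and last characters.
On "xdeammygtaetve": the first step gives "xdeammygtae", and the second then gives "edeammygtax".
(Check on "vfimqlxx": → "vfimq" → "qfimv" ✓)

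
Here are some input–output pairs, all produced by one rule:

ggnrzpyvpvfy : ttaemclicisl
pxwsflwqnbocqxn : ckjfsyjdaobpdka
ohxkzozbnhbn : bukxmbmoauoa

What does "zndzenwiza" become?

maqmrajvmn

The pattern: shift every letter 13 places forward in the alphabet (wrapping around) — i.e. ROT13.
For "zndzenwiza" the result is "maqmrajvmn".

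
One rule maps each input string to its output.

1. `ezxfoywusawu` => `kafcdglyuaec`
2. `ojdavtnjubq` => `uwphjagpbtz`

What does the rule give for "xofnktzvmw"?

The transformation: take characters alternately from the front and the back (1st, last, 2nd, 2nd-last, ...), then shift every letter 6 places forward in the alphabet (wrapping around).
For "xofnktzvmw", step one produces "xwomfvnzkt"; step two turns that into "dcuslbtfqz".

dcuslbtfqz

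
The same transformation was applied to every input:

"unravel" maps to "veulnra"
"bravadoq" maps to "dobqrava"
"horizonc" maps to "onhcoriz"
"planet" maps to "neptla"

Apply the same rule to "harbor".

Each output is the input with this applied: swap the first and last characters, then move the last 3 characters to the front (rotate right by 3).
Starting from "harbor": after the first operation, "rarboh"; after the second, "bohrar".

bohrar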